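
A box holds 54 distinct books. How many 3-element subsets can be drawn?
C(54,3) = 54!/(3!×51!) = 24804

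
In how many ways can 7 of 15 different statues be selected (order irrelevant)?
C(15,7) = 15!/(7!×8!) = 6435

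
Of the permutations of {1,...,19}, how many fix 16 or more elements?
Exactly j fixed points: C(19,j)·!(19-j); sum over j ≥ 16 (derangement numbers via !m = (m-1)·(!(m-1) + !(m-2)): !0..!3 = 1, 0, 1, 2). Σ_{j=16}^{19} C(19,j)·!(19-j) = C(19,16)·!3 + C(19,17)·!2 + C(19,18)·!1 + C(19,19)·!0 = 969·2 + 171·1 + 19·0 + 1·1 = 2110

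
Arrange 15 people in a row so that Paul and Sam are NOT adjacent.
Total - adjacent = 15! - (15-1)!×2 = 1307674368000 - 174356582400 = 1133317785600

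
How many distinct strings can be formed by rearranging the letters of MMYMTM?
6! / (4! × 1! × 1!) = 30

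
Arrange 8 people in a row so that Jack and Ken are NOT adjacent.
Total - adjacent = 8! - (8-1)!×2 = 40320 - 10080 = 30240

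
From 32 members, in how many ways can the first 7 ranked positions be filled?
P(32,7) = 32!/(32-7)! = 16963914240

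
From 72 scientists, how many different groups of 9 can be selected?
C(72,9) = 72!/(9!×63!) = 85113005120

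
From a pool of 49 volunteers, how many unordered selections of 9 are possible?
C(49,9) = 49!/(9!×40!) = 2054455634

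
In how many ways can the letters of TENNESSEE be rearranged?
9! / (1! × 4! × 2! × 2!) = 3780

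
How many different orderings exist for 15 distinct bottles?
15! = 1307674368000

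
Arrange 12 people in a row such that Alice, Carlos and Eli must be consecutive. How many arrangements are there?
Treat the 3 as one block: (12-3+1)! × 3! = 3628800 × 6 = 21772800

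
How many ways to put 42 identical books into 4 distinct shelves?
C(42+4-1, 4-1) = C(45, 3) = 14190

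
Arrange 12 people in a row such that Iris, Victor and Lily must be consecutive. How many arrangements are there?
Treat the 3 as one block: (12-3+1)! × 3! = 3628800 × 6 = 21772800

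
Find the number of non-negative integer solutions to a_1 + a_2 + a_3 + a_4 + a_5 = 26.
C(26+5-1, 5-1) = C(30, 4) = 27405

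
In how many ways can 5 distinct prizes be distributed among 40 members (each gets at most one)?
P(40,5) = 40!/(40-5)! = 78960960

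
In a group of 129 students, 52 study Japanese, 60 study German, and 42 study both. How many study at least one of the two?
|A∪B| = |A| + |B| - |A∩B| = 52 + 60 - 42 = 70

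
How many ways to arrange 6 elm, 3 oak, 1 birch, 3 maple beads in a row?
13! / (6! × 3! × 1! × 3!) = 240240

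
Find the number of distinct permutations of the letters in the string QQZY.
4! / (1! × 1! × 2!) = 12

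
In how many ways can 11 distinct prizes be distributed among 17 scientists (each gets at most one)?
P(17,11) = 17!/(17-11)! = 494010316800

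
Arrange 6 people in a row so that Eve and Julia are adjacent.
Treat as block: (6-1)! × 2! = 120 × 2 = 240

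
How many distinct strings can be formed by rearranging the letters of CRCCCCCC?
8! / (7! × 1!) = 8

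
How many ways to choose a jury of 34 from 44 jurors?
C(44,34) = 44!/(34!×10!) = 2481256778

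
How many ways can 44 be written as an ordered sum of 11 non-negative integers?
C(44+11-1, 11-1) = C(54, 10) = 23930713170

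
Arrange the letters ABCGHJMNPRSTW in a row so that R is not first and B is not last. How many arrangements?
By inclusion-exclusion: 13! - 2×(13-1)! + (13-2)! = 6227020800 - 958003200 + 39916800 = 5308934400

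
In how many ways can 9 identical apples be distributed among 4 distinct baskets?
C(9+4-1, 4-1) = C(12, 3) = 220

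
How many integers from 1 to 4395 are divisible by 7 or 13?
⌊4395/7⌋ + ⌊4395/13⌋ - ⌊4395/91⌋ = 627 + 338 - 48 = 917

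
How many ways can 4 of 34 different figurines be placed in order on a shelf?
P(34,4) = 34!/(34-4)! = 1113024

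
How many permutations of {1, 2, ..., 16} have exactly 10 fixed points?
Choose the 10 fixed points C(16,10) = 8008, derange the rest: !6 = Σ_{j=0}^{6} (-1)^j·6!/j! = 720 - 720 + 360 - 120 + 30 - 6 + 1 = 265. Product = 8008 × 265 = 2122120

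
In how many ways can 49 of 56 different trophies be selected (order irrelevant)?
C(56,49) = 56!/(49!×7!) = 231917400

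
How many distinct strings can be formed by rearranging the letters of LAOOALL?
7! / (3! × 2! × 2!) = 210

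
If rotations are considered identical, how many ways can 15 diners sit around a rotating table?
Circular: fix one position, arrange the rest. (15-1)! = 87178291200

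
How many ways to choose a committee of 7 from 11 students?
C(11,7) = 11!/(7!×4!) = 330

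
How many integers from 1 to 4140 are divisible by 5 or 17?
⌊4140/5⌋ + ⌊4140/17⌋ - ⌊4140/85⌋ = 828 + 243 - 48 = 1023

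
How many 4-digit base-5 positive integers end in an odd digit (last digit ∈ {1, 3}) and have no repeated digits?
Last∈{1,3}. Last=0: 0. Last nonzero: 2×3×P(3,2) = 36. Total = 36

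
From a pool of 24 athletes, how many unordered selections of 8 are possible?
C(24,8) = 24!/(8!×16!) = 735471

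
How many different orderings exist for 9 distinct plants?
9! = 362880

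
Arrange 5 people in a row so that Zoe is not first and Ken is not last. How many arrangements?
By inclusion-exclusion: 5! - 2×(5-1)! + (5-2)! = 120 - 48 + 6 = 78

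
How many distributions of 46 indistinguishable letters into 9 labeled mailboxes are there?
C(46+9-1, 9-1) = C(54, 8) = 1040465790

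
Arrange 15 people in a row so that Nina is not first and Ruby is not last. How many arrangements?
By inclusion-exclusion: 15! - 2×(15-1)! + (15-2)! = 1307674368000 - 174356582400 + 6227020800 = 1139544806400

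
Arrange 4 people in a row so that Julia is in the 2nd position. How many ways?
Fix one position: (4-1)! = 6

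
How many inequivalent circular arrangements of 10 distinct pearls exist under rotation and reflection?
(10-1)!/2 = 362880/2 = 181440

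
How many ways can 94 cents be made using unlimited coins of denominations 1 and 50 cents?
Coefficient of x^94 in 1/(1-x^1) · 1/(1-x^50). Use j coins of 50 for j = 0..⌊94/50⌋ = 1, the rest in 1s: 1 + 1 = 2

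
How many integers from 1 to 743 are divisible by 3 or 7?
⌊743/3⌋ + ⌊743/7⌋ - ⌊743/21⌋ = 247 + 106 - 35 = 318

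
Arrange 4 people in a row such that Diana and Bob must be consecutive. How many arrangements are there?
Treat the 2 as one block: (4-2+1)! × 2! = 6 × 2 = 12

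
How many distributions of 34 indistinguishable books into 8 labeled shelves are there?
C(34+8-1, 8-1) = C(41, 7) = 22481940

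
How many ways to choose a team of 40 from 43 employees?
C(43,40) = 43!/(40!×3!) = 12341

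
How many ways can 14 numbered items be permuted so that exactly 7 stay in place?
Choose the 7 fixed points C(14,7) = 3432, derange the rest: !7 = Σ_{j=0}^{7} (-1)^j·7!/j! = 5040 - 5040 + 2520 - 840 + 210 - 42 + 7 - 1 = 1854. Product = 3432 × 1854 = 6362928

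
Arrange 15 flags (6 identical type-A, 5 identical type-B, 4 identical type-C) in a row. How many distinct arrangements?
15! / (6! × 5! × 4!) = 630630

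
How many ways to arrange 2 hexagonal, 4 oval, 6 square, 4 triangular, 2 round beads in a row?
18! / (2! × 4! × 6! × 4! × 2!) = 3859455600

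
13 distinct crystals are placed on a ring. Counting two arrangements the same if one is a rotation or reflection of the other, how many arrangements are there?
(13-1)!/2 = 479001600/2 = 239500800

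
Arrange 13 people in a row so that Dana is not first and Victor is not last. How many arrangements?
By inclusion-exclusion: 13! - 2×(13-1)! + (13-2)! = 6227020800 - 958003200 + 39916800 = 5308934400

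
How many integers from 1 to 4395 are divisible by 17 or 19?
⌊4395/17⌋ + ⌊4395/19⌋ - ⌊4395/323⌋ = 258 + 231 - 13 = 476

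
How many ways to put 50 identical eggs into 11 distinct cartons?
C(50+11-1, 11-1) = C(60, 10) = 75394027566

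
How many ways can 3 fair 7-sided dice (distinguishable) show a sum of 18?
Coefficient of x^18 in (x + x² + ... + x^7)^3. By inclusion-exclusion on dice exceeding 7: Σ_j (-1)^j C(3,j)·C(18-1-7j, 2) = C(3,0)·C(17,2) - C(3,1)·C(10,2) + C(3,2)·C(3,2) = 1·136 - 3·45 + 3·3 = 10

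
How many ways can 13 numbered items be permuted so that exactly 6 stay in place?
Choose the 6 fixed points C(13,6) = 1716, derange the rest: !7 = Σ_{j=0}^{7} (-1)^j·7!/j! = 5040 - 5040 + 2520 - 840 + 210 - 42 + 7 - 1 = 1854. Product = 1716 × 1854 = 3181464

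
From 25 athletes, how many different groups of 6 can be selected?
C(25,6) = 25!/(6!×19!) = 177100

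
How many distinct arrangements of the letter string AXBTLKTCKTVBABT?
15! / (1! × 1! × 2! × 1! × 1! × 4! × 3! × 2!) = 2270268000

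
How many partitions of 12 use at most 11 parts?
By conjugation, equals partitions of 12 into parts ≤ 11. Let r_j(i) = number of partitions of i into parts ≤ j, for i = 0..12. r_1(i) = 1 for all i; r_j(i) = r_{j-1}(i) + r_j(i-j). Rows j = 2..11: ≤2: 1 1 2 2 3 3 4 4 5 5 6 6 7; ≤3: 1 1 2 3 4 5 7 8 10 12 14 16 19; ≤4: 1 1 2 3 5 6 9 11 15 18 23 27 34; ≤5: 1 1 2 3 5 7 10 13 18 23 30 37 47; ≤6: 1 1 2 3 5 7 11 14 20 26 35 44 58; ≤7: 1 1 2 3 5 7 11 15 21 28 38 49 65; ≤8: 1 1 2 3 5 7 11 15 22 29 40 52 70; ≤9: 1 1 2 3 5 7 11 15 22 30 41 54 73; ≤10: 1 1 2 3 5 7 11 15 22 30 42 55 75; ≤11: 1 1 2 3 5 7 11 15 22 30 42 56 76. r_11(12) = 76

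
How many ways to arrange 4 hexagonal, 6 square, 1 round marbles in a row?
11! / (4! × 6! × 1!) = 2310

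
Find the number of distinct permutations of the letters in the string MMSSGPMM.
8! / (2! × 4! × 1! × 1!) = 840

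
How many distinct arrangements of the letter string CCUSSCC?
7! / (2! × 1! × 4!) = 105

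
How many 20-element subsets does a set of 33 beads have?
C(33,20) = 33!/(20!×13!) = 573166440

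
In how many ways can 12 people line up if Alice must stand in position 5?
Fix one position: (12-1)! = 39916800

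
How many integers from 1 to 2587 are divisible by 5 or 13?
⌊2587/5⌋ + ⌊2587/13⌋ - ⌊2587/65⌋ = 517 + 199 - 39 = 677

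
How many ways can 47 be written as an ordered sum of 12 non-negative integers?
C(47+12-1, 12-1) = C(58, 11) = 227692286640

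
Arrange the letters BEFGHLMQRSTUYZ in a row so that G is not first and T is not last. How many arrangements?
By inclusion-exclusion: 14! - 2×(14-1)! + (14-2)! = 87178291200 - 12454041600 + 479001600 = 75203251200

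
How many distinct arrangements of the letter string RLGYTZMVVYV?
11! / (1! × 1! × 1! × 3! × 1! × 1! × 2! × 1!) = 3326400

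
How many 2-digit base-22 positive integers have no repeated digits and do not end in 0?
Last digit: 21 nonzero choices. First digit: 20 (nonzero, ≠last). Middle 0: P(20,0) = 1. Total = 420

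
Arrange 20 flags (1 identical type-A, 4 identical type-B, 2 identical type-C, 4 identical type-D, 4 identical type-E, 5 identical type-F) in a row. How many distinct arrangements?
20! / (1! × 4! × 2! × 4! × 4! × 5!) = 733296564000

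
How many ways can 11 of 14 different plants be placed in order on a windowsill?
P(14,11) = 14!/(14-11)! = 14529715200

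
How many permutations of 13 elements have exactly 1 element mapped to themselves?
Choose the 1 fixed point C(13,1) = 13, derange the rest: !12 = Σ_{j=0}^{12} (-1)^j·12!/j! = 479001600 - 479001600 + 239500800 - 79833600 + 19958400 - 3991680 + 665280 - 95040 + 11880 - 1320 + 132 - 12 + 1 = 176214841. Product = 13 × 176214841 = 2290792933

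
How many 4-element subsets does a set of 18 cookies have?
C(18,4) = 18!/(4!×14!) = 3060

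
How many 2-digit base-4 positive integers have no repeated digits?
First digit: 3 choices (nonzero). Then descending: 3 × 3 = 9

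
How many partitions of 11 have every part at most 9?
Let r_j(i) = number of partitions of i into parts ≤ j, for i = 0..11. r_1(i) = 1 for all i; r_j(i) = r_{j-1}(i) + r_j(i-j). Rows j = 2..9: ≤2: 1 1 2 2 3 3 4 4 5 5 6 6; ≤3: 1 1 2 3 4 5 7 8 10 12 14 16; ≤4: 1 1 2 3 5 6 9 11 15 18 23 27; ≤5: 1 1 2 3 5 7 10 13 18 23 30 37; ≤6: 1 1 2 3 5 7 11 14 20 26 35 44; ≤7: 1 1 2 3 5 7 11 15 21 28 38 49; ≤8: 1 1 2 3 5 7 11 15 22 29 40 52; ≤9: 1 1 2 3 5 7 11 15 22 30 41 54. r_9(11) = 54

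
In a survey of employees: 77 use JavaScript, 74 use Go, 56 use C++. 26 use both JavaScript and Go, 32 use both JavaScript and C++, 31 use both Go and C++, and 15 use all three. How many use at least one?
|A∪B∪C| = 77+74+56-26-32-31+15 = 133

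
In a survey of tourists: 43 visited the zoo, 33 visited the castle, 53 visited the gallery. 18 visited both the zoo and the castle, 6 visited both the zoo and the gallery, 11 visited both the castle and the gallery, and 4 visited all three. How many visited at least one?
|A∪B∪C| = 43+33+53-18-6-11+4 = 98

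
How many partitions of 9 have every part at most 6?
Let r_j(i) = number of partitions of i into parts ≤ j, for i = 0..9. r_1(i) = 1 for all i; r_j(i) = r_{j-1}(i) + r_j(i-j). Rows j = 2..6: ≤2: 1 1 2 2 3 3 4 4 5 5; ≤3: 1 1 2 3 4 5 7 8 10 12; ≤4: 1 1 2 3 5 6 9 11 15 18; ≤5: 1 1 2 3 5 7 10 13 18 23; ≤6: 1 1 2 3 5 7 11 14 20 26. r_6(9) = 26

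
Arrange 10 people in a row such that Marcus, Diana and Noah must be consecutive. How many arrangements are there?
Treat the 3 as one block: (10-3+1)! × 3! = 40320 × 6 = 241920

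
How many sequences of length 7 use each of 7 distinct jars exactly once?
7! = 5040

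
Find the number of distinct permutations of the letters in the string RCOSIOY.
7! / (1! × 2! × 1! × 1! × 1! × 1!) = 2520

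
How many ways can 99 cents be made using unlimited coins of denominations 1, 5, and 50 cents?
Coefficient of x^99 in 1/(1-x^1) · 1/(1-x^5) · 1/(1-x^50). Case on j = number of 50-cent coins (j = 0..1); remainder r = 99 - 50j is made from {1,5} in ⌊r/5⌋+1 ways. r = 99, 49 → 20 + 10 = 30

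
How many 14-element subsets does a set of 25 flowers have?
C(25,14) = 25!/(14!×11!) = 4457400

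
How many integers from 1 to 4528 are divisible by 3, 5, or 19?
⌊4528/3⌋+⌊4528/5⌋+⌊4528/19⌋ - ⌊4528/15⌋-⌊4528/57⌋-⌊4528/95⌋ + ⌊4528/285⌋ = 1509+905+238 - 301-79-47 + 15 = 2240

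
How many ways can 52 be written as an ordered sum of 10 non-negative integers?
C(52+10-1, 10-1) = C(61, 9) = 17341763505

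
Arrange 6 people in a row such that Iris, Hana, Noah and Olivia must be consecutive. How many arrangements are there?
Treat the 4 as one block: (6-4+1)! × 4! = 6 × 24 = 144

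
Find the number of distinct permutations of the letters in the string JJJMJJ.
6! / (5! × 1!) = 6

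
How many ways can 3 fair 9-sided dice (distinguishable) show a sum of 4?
Coefficient of x^4 in (x + x² + ... + x^9)^3. By inclusion-exclusion on dice exceeding 9: Σ_j (-1)^j C(3,j)·C(4-1-9j, 2) = C(3,0)·C(3,2) = 1·3 = 3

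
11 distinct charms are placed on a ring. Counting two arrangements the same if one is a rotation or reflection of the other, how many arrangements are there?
(11-1)!/2 = 3628800/2 = 1814400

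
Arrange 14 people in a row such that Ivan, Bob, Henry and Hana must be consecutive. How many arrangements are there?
Treat the 4 as one block: (14-4+1)! × 4! = 39916800 × 24 = 958003200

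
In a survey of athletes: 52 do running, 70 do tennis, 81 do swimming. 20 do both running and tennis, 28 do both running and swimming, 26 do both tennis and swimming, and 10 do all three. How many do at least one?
|A∪B∪C| = 52+70+81-20-28-26+10 = 139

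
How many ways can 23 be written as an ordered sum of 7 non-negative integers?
C(23+7-1, 7-1) = C(29, 6) = 475020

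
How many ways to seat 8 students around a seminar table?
Circular: fix one position, arrange the rest. (8-1)! = 5040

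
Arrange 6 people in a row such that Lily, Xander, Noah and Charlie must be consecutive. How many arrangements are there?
Treat the 4 as one block: (6-4+1)! × 4! = 6 × 24 = 144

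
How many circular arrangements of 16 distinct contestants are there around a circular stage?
Circular: fix one position, arrange the rest. (16-1)! = 1307674368000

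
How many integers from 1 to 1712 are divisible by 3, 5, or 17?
⌊1712/3⌋+⌊1712/5⌋+⌊1712/17⌋ - ⌊1712/15⌋-⌊1712/51⌋-⌊1712/85⌋ + ⌊1712/255⌋ = 570+342+100 - 114-33-20 + 6 = 851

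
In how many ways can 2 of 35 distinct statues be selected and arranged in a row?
P(35,2) = 35!/(35-2)! = 1190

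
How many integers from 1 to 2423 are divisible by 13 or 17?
⌊2423/13⌋ + ⌊2423/17⌋ - ⌊2423/221⌋ = 186 + 142 - 10 = 318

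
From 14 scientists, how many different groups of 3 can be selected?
C(14,3) = 14!/(3!×11!) = 364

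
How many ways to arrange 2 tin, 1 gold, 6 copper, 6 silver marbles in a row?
15! / (2! × 1! × 6! × 6!) = 1261260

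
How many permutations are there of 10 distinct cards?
10! = 3628800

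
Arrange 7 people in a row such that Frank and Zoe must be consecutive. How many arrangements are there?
Treat the 2 as one block: (7-2+1)! × 2! = 720 × 2 = 1440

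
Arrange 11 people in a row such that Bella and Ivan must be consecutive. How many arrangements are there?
Treat the 2 as one block: (11-2+1)! × 2! = 3628800 × 2 = 7257600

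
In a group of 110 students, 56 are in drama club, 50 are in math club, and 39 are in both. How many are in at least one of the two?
|A∪B| = |A| + |B| - |A∩B| = 56 + 50 - 39 = 67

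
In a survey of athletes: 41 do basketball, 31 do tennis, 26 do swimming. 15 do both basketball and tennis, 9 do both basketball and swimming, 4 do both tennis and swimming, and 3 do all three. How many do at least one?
|A∪B∪C| = 41+31+26-15-9-4+3 = 73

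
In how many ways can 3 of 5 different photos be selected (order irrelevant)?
C(5,3) = 5!/(3!×2!) = 10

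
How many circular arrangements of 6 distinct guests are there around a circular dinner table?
Circular: fix one position, arrange the rest. (6-1)! = 120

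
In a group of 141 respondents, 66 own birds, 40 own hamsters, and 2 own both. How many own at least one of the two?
|A∪B| = |A| + |B| - |A∩B| = 66 + 40 - 2 = 104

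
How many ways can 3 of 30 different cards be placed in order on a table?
P(30,3) = 30!/(30-3)! = 24360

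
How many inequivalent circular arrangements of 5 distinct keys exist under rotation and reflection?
(5-1)!/2 = 24/2 = 12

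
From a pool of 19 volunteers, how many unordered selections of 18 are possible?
C(19,18) = 19!/(18!×1!) = 19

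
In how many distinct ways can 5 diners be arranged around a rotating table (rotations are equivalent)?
Circular: fix one position, arrange the rest. (5-1)! = 24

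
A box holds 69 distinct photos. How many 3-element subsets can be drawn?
C(69,3) = 69!/(3!×66!) = 52394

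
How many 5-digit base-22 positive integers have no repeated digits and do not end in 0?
Last digit: 21 nonzero choices. First digit: 20 (nonzero, ≠last). Middle 3: P(20,3) = 6840. Total = 2872800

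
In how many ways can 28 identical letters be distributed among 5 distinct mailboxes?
C(28+5-1, 5-1) = C(32, 4) = 35960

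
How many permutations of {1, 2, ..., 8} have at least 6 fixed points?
Exactly j fixed points: C(8,j)·!(8-j); sum over j ≥ 6 (derangement numbers via !m = (m-1)·(!(m-1) + !(m-2)): !0..!2 = 1, 0, 1). Σ_{j=6}^{8} C(8,j)·!(8-j) = C(8,6)·!2 + C(8,7)·!1 + C(8,8)·!0 = 28·1 + 8·0 + 1·1 = 29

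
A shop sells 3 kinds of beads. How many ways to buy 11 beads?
C(11+3-1, 3-1) = C(13, 2) = 78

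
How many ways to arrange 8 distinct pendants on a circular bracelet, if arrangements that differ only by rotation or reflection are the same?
(8-1)!/2 = 5040/2 = 2520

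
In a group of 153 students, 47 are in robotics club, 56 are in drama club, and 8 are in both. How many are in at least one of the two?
|A∪B| = |A| + |B| - |A∩B| = 47 + 56 - 8 = 95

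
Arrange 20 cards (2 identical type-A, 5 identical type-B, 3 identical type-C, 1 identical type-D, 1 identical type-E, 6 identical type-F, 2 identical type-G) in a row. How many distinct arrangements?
20! / (2! × 5! × 3! × 1! × 1! × 6! × 2!) = 1173274502400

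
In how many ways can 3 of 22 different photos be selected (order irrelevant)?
C(22,3) = 22!/(3!×19!) = 1540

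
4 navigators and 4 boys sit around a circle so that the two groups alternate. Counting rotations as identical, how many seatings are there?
Fix one of the navigators: (4-1)! ways for the remaining navigators, × 4! ways for the boys = 6 × 24 = 144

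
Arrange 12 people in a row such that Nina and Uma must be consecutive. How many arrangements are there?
Treat the 2 as one block: (12-2+1)! × 2! = 39916800 × 2 = 79833600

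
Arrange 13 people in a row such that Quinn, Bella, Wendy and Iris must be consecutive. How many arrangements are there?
Treat the 4 as one block: (13-4+1)! × 4! = 3628800 × 24 = 87091200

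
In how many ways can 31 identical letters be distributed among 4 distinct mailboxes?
C(31+4-1, 4-1) = C(34, 3) = 5984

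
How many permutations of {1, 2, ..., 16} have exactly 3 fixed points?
Choose the 3 fixed points C(16,3) = 560, derange the rest: !13 = Σ_{j=0}^{13} (-1)^j·13!/j! = 6227020800 - 6227020800 + 3113510400 - 1037836800 + 259459200 - 51891840 + 8648640 - 1235520 + 154440 - 17160 + 1716 - 156 + 13 - 1 = 2290792932. Product = 560 × 2290792932 = 1282844041920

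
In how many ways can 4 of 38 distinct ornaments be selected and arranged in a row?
P(38,4) = 38!/(38-4)! = 1771560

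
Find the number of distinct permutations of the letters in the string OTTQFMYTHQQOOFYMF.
17! / (3! × 2! × 3! × 3! × 3! × 1! × 2!) = 68612544000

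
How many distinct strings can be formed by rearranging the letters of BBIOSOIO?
8! / (1! × 2! × 2! × 3!) = 1680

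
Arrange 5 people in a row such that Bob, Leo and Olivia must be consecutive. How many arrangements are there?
Treat the 3 as one block: (5-3+1)! × 3! = 6 × 6 = 36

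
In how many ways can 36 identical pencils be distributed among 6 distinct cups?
C(36+6-1, 6-1) = C(41, 5) = 749398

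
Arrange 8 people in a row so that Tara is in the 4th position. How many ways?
Fix one position: (8-1)! = 5040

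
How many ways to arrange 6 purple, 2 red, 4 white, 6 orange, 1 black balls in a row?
19! / (6! × 2! × 4! × 6! × 1!) = 4888643760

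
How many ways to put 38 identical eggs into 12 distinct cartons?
C(38+12-1, 12-1) = C(49, 11) = 29135916264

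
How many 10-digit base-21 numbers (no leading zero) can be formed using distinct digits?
First digit: 20 choices (nonzero). Then descending: 20 × 20 × 19 × 18 × 17 × 16 × 15 × 14 × 13 × 12 = 1218986496000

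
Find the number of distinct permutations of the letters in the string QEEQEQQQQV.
10! / (3! × 6! × 1!) = 840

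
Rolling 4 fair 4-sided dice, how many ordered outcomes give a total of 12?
Coefficient of x^12 in (x + x² + ... + x^4)^4. By inclusion-exclusion on dice exceeding 4: Σ_j (-1)^j C(4,j)·C(12-1-4j, 3) = C(4,0)·C(11,3) - C(4,1)·C(7,3) + C(4,2)·C(3,3) = 1·165 - 4·35 + 6·1 = 31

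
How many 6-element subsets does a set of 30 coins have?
C(30,6) = 30!/(6!×24!) = 593775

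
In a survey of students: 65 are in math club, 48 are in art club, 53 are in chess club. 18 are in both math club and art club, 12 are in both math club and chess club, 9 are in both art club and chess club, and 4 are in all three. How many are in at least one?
|A∪B∪C| = 65+48+53-18-12-9+4 = 131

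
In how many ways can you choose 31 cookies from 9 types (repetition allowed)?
C(31+9-1, 9-1) = C(39, 8) = 61523748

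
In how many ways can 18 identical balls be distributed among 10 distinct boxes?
C(18+10-1, 10-1) = C(27, 9) = 4686825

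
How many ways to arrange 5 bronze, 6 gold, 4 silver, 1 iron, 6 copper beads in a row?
22! / (5! × 6! × 4! × 1! × 6!) = 752851139040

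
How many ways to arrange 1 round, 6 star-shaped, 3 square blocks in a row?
10! / (1! × 6! × 3!) = 840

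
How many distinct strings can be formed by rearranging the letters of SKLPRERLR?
9! / (2! × 1! × 1! × 3! × 1! × 1!) = 30240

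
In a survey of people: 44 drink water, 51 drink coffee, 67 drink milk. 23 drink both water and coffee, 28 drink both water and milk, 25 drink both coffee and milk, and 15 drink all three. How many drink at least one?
|A∪B∪C| = 44+51+67-23-28-25+15 = 101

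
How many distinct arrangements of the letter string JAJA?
4! / (2! × 2!) = 6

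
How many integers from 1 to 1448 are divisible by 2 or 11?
⌊1448/2⌋ + ⌊1448/11⌋ - ⌊1448/22⌋ = 724 + 131 - 65 = 790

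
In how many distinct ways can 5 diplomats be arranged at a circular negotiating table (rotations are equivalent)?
Circular: fix one position, arrange the rest. (5-1)! = 24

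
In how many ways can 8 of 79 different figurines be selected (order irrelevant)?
C(79,8) = 79!/(8!×71!) = 26088783435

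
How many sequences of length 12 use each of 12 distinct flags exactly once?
12! = 479001600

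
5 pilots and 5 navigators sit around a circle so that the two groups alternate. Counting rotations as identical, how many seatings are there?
Fix one of the pilots: (5-1)! ways for the remaining pilots, × 5! ways for the navigators = 24 × 120 = 2880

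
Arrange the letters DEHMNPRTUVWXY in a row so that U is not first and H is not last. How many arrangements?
By inclusion-exclusion: 13! - 2×(13-1)! + (13-2)! = 6227020800 - 958003200 + 39916800 = 5308934400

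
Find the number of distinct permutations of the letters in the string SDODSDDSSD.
10! / (5! × 1! × 4!) = 1260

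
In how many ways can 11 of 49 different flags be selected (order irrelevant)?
C(49,11) = 49!/(11!×38!) = 29135916264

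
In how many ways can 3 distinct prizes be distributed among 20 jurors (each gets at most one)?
P(20,3) = 20!/(20-3)! = 6840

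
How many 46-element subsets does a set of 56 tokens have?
C(56,46) = 56!/(46!×10!) = 35607051480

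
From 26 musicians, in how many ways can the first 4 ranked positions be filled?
P(26,4) = 26!/(26-4)! = 358800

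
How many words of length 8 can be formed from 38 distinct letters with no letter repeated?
P(38,8) = 38!/(38-8)! = 1971788797440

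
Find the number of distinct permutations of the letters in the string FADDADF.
7! / (3! × 2! × 2!) = 210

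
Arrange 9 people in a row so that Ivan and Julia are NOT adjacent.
Total - adjacent = 9! - (9-1)!×2 = 362880 - 80640 = 282240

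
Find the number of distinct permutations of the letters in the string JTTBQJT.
7! / (1! × 3! × 1! × 2!) = 420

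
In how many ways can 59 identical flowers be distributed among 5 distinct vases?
C(59+5-1, 5-1) = C(63, 4) = 595665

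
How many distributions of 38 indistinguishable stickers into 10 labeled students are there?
C(38+10-1, 10-1) = C(47, 9) = 1362649145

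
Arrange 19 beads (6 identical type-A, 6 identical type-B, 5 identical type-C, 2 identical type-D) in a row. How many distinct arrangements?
19! / (6! × 6! × 5! × 2!) = 977728752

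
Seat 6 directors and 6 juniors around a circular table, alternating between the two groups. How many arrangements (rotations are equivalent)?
Fix one of the directors: (6-1)! ways for the remaining directors, × 6! ways for the juniors = 120 × 720 = 86400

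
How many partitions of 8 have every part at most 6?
Let r_j(i) = number of partitions of i into parts ≤ j, for i = 0..8. r_1(i) = 1 for all i; r_j(i) = r_{j-1}(i) + r_j(i-j). Rows j = 2..6: ≤2: 1 1 2 2 3 3 4 4 5; ≤3: 1 1 2 3 4 5 7 8 10; ≤4: 1 1 2 3 5 6 9 11 15; ≤5: 1 1 2 3 5 7 10 13 18; ≤6: 1 1 2 3 5 7 11 14 20. r_6(8) = 20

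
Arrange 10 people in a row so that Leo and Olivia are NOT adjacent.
Total - adjacent = 10! - (10-1)!×2 = 3628800 - 725760 = 2903040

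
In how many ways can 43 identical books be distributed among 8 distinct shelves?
C(43+8-1, 8-1) = C(50, 7) = 99884400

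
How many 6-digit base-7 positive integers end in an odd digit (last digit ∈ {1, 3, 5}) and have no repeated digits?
Last∈{1,3,5}. Last=0: 0. Last nonzero: 3×5×P(5,4) = 1800. Total = 1800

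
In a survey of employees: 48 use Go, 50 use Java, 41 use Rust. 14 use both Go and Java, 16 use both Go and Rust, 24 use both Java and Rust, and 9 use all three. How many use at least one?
|A∪B∪C| = 48+50+41-14-16-24+9 = 94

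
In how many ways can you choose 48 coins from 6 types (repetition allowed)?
C(48+6-1, 6-1) = C(53, 5) = 2869685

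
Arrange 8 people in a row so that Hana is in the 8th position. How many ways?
Fix one position: (8-1)! = 5040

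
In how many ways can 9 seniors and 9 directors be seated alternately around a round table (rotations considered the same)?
Fix one of the seniors: (9-1)! ways for the remaining seniors, × 9! ways for the directors = 40320 × 362880 = 14631321600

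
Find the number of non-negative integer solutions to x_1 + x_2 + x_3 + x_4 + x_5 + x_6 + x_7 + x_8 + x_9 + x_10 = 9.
C(9+10-1, 10-1) = C(18, 9) = 48620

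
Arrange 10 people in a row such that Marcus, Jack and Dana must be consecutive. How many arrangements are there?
Treat the 3 as one block: (10-3+1)! × 3! = 40320 × 6 = 241920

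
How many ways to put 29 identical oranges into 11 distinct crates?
C(29+11-1, 11-1) = C(39, 10) = 635745396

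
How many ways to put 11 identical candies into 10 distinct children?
C(11+10-1, 10-1) = C(20, 9) = 167960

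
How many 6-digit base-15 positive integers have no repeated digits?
First digit: 14 choices (nonzero). Then descending: 14 × 14 × 13 × 12 × 11 × 10 = 3363360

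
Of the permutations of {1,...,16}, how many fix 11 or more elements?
Exactly j fixed points: C(16,j)·!(16-j); sum over j ≥ 11 (derangement numbers via !m = (m-1)·(!(m-1) + !(m-2)): !0..!5 = 1, 0, 1, 2, 9, 44). Σ_{j=11}^{16} C(16,j)·!(16-j) = C(16,11)·!5 + C(16,12)·!4 + C(16,13)·!3 + C(16,14)·!2 + C(16,15)·!1 + C(16,16)·!0 = 4368·44 + 1820·9 + 560·2 + 120·1 + 16·0 + 1·1 = 209813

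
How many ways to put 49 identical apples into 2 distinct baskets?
C(49+2-1, 2-1) = C(50, 1) = 50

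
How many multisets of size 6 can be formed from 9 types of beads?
C(6+9-1, 9-1) = C(14, 8) = 3003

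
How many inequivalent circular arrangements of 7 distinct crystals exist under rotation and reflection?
(7-1)!/2 = 720/2 = 360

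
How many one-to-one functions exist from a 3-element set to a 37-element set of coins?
P(37,3) = 37!/(37-3)! = 46620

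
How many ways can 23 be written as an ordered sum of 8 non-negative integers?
C(23+8-1, 8-1) = C(30, 7) = 2035800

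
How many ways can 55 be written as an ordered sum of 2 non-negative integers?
C(55+2-1, 2-1) = C(56, 1) = 56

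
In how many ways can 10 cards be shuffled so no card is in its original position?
!10 = Σ_{j=0}^{10} (-1)^j·10!/j! = 3628800 - 3628800 + 1814400 - 604800 + 151200 - 30240 + 5040 - 720 + 90 - 10 + 1 = 1334961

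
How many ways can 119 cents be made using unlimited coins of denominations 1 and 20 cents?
Coefficient of x^119 in 1/(1-x^1) · 1/(1-x^20). Use j coins of 20 for j = 0..⌊119/20⌋ = 5, the rest in 1s: 5 + 1 = 6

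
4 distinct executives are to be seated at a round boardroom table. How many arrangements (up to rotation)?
Circular: fix one position, arrange the rest. (4-1)! = 6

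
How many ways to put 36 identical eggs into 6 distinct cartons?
C(36+6-1, 6-1) = C(41, 5) = 749398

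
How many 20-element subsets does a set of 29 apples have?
C(29,20) = 29!/(20!×9!) = 10015005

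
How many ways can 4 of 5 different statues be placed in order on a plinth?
P(5,4) = 5!/(5-4)! = 120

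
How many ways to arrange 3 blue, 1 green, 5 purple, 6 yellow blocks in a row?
15! / (3! × 1! × 5! × 6!) = 2522520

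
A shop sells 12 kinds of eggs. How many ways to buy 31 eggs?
C(31+12-1, 12-1) = C(42, 11) = 4280561376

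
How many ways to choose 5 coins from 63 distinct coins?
C(63,5) = 63!/(5!×58!) = 7028847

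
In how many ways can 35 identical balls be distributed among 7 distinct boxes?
C(35+7-1, 7-1) = C(41, 6) = 4496388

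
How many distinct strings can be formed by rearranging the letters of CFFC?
4! / (2! × 2!) = 6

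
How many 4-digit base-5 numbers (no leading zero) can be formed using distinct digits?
First digit: 4 choices (nonzero). Then descending: 4 × 4 × 3 × 2 = 96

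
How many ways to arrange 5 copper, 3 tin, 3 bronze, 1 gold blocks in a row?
12! / (5! × 3! × 3! × 1!) = 110880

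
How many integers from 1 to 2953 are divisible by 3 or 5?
⌊2953/3⌋ + ⌊2953/5⌋ - ⌊2953/15⌋ = 984 + 590 - 196 = 1378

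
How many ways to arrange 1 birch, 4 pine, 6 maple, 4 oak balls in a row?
15! / (1! × 4! × 6! × 4!) = 3153150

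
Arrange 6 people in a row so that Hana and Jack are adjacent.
Treat as block: (6-1)! × 2! = 120 × 2 = 240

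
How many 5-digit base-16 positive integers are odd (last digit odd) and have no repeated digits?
Last∈{1,3,5,7,9,11,13,15}. Last=0: 0. Last nonzero: 8×14×P(14,3) = 244608. Total = 244608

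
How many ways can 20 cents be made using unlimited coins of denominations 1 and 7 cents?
Coefficient of x^20 in 1/(1-x^1) · 1/(1-x^7). Use j coins of 7 for j = 0..⌊20/7⌋ = 2, the rest in 1s: 2 + 1 = 3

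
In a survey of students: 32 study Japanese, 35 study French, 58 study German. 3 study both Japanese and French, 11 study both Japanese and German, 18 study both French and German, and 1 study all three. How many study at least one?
|A∪B∪C| = 32+35+58-3-11-18+1 = 94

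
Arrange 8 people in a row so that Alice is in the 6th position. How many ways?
Fix one position: (8-1)! = 5040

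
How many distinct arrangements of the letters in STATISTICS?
10! / (3! × 3! × 1! × 2! × 1!) = 50400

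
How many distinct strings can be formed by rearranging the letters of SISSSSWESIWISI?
14! / (4! × 1! × 7! × 2!) = 360360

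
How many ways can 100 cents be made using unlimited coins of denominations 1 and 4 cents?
Coefficient of x^100 in 1/(1-x^1) · 1/(1-x^4). Use j coins of 4 for j = 0..⌊100/4⌋ = 25, the rest in 1s: 25 + 1 = 26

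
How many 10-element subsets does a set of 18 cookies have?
C(18,10) = 18!/(10!×8!) = 43758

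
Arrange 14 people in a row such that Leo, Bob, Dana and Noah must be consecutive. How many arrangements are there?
Treat the 4 as one block: (14-4+1)! × 4! = 39916800 × 24 = 958003200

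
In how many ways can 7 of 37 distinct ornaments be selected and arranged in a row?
P(37,7) = 37!/(37-7)! = 51889178880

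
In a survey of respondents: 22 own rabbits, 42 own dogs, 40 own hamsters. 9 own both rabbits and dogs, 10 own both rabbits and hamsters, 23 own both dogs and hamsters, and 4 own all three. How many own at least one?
|A∪B∪C| = 22+42+40-9-10-23+4 = 66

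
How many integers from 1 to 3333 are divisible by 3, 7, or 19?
⌊3333/3⌋+⌊3333/7⌋+⌊3333/19⌋ - ⌊3333/21⌋-⌊3333/57⌋-⌊3333/133⌋ + ⌊3333/399⌋ = 1111+476+175 - 158-58-25 + 8 = 1529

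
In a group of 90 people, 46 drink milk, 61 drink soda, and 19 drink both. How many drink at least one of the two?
|A∪B| = |A| + |B| - |A∩B| = 46 + 61 - 19 = 88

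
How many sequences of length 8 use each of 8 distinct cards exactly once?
8! = 40320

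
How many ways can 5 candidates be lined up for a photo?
5! = 120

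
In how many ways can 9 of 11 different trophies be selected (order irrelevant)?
C(11,9) = 11!/(9!×2!) = 55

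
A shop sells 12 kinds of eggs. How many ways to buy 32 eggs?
C(32+12-1, 12-1) = C(43, 11) = 5752004349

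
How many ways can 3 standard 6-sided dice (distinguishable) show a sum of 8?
Coefficient of x^8 in (x + x² + ... + x^6)^3. By inclusion-exclusion on dice exceeding 6: Σ_j (-1)^j C(3,j)·C(8-1-6j, 2) = C(3,0)·C(7,2) = 1·21 = 21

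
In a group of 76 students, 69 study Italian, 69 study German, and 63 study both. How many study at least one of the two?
|A∪B| = |A| + |B| - |A∩B| = 69 + 69 - 63 = 75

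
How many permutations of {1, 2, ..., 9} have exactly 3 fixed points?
Choose the 3 fixed points C(9,3) = 84, derange the rest: !6 = Σ_{j=0}^{6} (-1)^j·6!/j! = 720 - 720 + 360 - 120 + 30 - 6 + 1 = 265. Product = 84 × 265 = 22260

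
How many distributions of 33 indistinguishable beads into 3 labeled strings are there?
C(33+3-1, 3-1) = C(35, 2) = 595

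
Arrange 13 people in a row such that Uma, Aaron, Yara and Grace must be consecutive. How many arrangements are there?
Treat the 4 as one block: (13-4+1)! × 4! = 3628800 × 24 = 87091200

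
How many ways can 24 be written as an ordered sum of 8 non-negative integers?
C(24+8-1, 8-1) = C(31, 7) = 2629575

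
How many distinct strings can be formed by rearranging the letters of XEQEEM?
6! / (1! × 3! × 1! × 1!) = 120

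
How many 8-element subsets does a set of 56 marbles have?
C(56,8) = 56!/(8!×48!) = 1420494075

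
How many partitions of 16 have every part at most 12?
Let r_j(i) = number of partitions of i into parts ≤ j, for i = 0..16. r_1(i) = 1 for all i; r_j(i) = r_{j-1}(i) + r_j(i-j). Rows j = 2..12: ≤2: 1 1 2 2 3 3 4 4 5 5 6 6 7 7 8 8 9; ≤3: 1 1 2 3 4 5 7 8 10 12 14 16 19 21 24 27 30; ≤4: 1 1 2 3 5 6 9 11 15 18 23 27 34 39 47 54 64; ≤5: 1 1 2 3 5 7 10 13 18 23 30 37 47 57 70 84 101; ≤6: 1 1 2 3 5 7 11 14 20 26 35 44 58 71 90 110 136; ≤7: 1 1 2 3 5 7 11 15 21 28 38 49 65 82 105 131 164; ≤8: 1 1 2 3 5 7 11 15 22 29 40 52 70 89 116 146 186; ≤9: 1 1 2 3 5 7 11 15 22 30 41 54 73 94 123 157 201; ≤10: 1 1 2 3 5 7 11 15 22 30 42 55 75 97 128 164 212; ≤11: 1 1 2 3 5 7 11 15 22 30 42 56 76 99 131 169 219; ≤12: 1 1 2 3 5 7 11 15 22 30 42 56 77 100 133 172 224. r_12(16) = 224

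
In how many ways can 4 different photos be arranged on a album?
4! = 24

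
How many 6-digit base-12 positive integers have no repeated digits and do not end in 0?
Last digit: 11 nonzero choices. First digit: 10 (nonzero, ≠last). Middle 4: P(10,4) = 5040. Total = 554400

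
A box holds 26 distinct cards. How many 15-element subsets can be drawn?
C(26,15) = 26!/(15!×11!) = 7726160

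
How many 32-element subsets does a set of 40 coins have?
C(40,32) = 40!/(32!×8!) = 76904685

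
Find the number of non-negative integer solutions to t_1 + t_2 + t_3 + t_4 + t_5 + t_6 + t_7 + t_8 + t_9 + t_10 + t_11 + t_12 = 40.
C(40+12-1, 12-1) = C(51, 11) = 47626016970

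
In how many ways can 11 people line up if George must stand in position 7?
Fix one position: (11-1)! = 3628800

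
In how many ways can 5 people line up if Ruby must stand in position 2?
Fix one position: (5-1)! = 24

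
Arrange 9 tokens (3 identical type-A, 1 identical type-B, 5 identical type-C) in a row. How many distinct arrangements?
9! / (3! × 1! × 5!) = 504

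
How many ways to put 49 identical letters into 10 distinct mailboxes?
C(49+10-1, 10-1) = C(58, 9) = 10648873950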